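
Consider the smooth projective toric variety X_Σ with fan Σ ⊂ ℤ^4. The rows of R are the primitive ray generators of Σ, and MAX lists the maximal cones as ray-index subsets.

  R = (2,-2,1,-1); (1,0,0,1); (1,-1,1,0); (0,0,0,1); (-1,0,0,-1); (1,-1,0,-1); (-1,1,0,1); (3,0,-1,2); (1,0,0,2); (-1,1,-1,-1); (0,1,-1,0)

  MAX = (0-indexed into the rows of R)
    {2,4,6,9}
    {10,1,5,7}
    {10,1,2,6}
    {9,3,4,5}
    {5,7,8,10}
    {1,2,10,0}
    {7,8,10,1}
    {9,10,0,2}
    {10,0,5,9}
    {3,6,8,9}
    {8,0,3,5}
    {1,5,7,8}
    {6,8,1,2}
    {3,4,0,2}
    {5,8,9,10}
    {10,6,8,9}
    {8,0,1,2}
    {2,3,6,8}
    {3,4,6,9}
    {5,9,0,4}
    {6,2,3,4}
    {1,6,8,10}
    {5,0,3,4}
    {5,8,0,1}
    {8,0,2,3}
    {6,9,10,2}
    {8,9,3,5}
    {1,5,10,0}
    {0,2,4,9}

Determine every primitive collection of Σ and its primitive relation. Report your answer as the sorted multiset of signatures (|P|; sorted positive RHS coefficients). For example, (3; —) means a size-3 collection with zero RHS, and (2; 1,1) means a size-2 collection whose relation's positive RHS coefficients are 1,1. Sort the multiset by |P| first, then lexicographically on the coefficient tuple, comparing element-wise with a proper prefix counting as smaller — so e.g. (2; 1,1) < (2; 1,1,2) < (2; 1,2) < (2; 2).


The 22 primitive collections of Σ (r=11, n=4):

  P={1,4}:  v_{1} + v_{4} = 0  ⇒ sig = (2; —)
  P={5,6}:  v_{5} + v_{6} = 0  ⇒ sig = (2; —)
  P={0,6}:  v_{0} + v_{6} = v_{2}  ⇒ sig = (2; 1)
  P={1,3}:  v_{1} + v_{3} = v_{8}  ⇒ sig = (2; 1)
  P={1,9}:  v_{1} + v_{9} = v_{10}  ⇒ sig = (2; 1)
  P={2,5}:  v_{2} + v_{5} = v_{0}  ⇒ sig = (2; 1)
  P={4,8}:  v_{4} + v_{8} = v_{3}  ⇒ sig = (2; 1)
  P={4,10}:  v_{4} + v_{10} = v_{9}  ⇒ sig = (2; 1)
  P={3,10}:  v_{3} + v_{10} = v_{8} + v_{9}  ⇒ sig = (2; 1,1)
  P={4,7}:  v_{4} + v_{7} = v_{5} + v_{8} + v_{10}  ⇒ sig = (2; 1,1,1)
  P={6,7}:  v_{6} + v_{7} = v_{1} + v_{8} + v_{10}  ⇒ sig = (2; 1,1,1)
  P={3,7}:  v_{3} + v_{7} = v_{5} + 2·v_{8} + v_{10}  ⇒ sig = (2; 1,1,2)
  P={7,9}:  v_{7} + v_{9} = v_{5} + v_{8} + 2·v_{10}  ⇒ sig = (2; 1,1,2)
  P={2,7}:  v_{2} + v_{7} = 3·v_{1} + v_{5}  ⇒ sig = (2; 1,3)
  P={0,7}:  v_{0} + v_{7} = 3·v_{1} + 2·v_{5}  ⇒ sig = (2; 2,3)
  P={2,3,9}:  v_{2} + v_{3} + v_{9} = 0  ⇒ sig = (3; —)
  P={0,3,9}:  v_{0} + v_{3} + v_{9} = v_{5}  ⇒ sig = (3; 1)
  P={2,8,9}:  v_{2} + v_{8} + v_{9} = v_{1}  ⇒ sig = (3; 1)
  P={0,8,9}:  v_{0} + v_{8} + v_{9} = v_{1} + v_{5}  ⇒ sig = (3; 1,1)
  P={0,8,10}:  v_{0} + v_{8} + v_{10} = 2·v_{1} + v_{5}  ⇒ sig = (3; 1,2)
  P={2,8,10}:  v_{2} + v_{8} + v_{10} = 2·v_{1}  ⇒ sig = (3; 2)
  P={1,5,8,10}:  v_{1} + v_{5} + v_{8} + v_{10} = v_{7}  ⇒ sig = (4; 1)

Hence PRS(X_Σ) =
[(2; —), (2; —), (2; 1), (2; 1), (2; 1), (2; 1), (2; 1), (2; 1), (2; 1,1), (2; 1,1,1), (2; 1,1,1), (2; 1,1,2), (2; 1,1,2), (2; 1,3), (2; 2,3), (3; —), (3; 1), (3; 1), (3; 1,1), (3; 1,2), (3; 2), (4; 1)]


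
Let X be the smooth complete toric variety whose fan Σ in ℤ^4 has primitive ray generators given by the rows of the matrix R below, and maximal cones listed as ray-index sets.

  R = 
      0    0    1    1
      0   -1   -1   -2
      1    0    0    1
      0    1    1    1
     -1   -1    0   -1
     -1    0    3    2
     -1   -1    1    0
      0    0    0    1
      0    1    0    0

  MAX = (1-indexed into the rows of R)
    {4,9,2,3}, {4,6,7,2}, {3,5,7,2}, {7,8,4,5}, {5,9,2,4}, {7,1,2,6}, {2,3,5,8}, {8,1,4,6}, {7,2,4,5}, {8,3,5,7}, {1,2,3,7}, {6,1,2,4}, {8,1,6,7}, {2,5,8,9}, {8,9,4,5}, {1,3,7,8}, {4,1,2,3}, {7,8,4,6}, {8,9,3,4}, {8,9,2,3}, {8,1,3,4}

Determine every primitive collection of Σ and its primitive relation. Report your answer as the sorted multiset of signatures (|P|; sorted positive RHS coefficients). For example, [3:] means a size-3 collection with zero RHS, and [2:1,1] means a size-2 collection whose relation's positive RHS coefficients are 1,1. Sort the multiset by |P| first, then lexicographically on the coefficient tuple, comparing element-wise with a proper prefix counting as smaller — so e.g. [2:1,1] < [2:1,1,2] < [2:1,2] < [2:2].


Δ(Σ) — 9 vertices, 14 min non-faces:

  P = {1,5}:  v_{1} + v_{5} = v_{7}  ⇒ sig = [2:1]
  P = {1,9}:  v_{1} + v_{9} = v_{4}  ⇒ sig = [2:1]
  P = {7,9}:  v_{7} + v_{9} = v_{4} + v_{5}  ⇒ sig = [2:1,1]
  P = {5,6}:  v_{5} + v_{6} = v_{4} + 2·v_{7}  ⇒ sig = [2:1,2]
  P = {6,9}:  v_{6} + v_{9} = 2·v_{4} + v_{7}  ⇒ sig = [2:1,2]
  P = {3,6}:  v_{3} + v_{6} = 3·v_{1}  ⇒ sig = [2:3]
  P = {2,4,8}:  v_{2} + v_{4} + v_{8} = 0  ⇒ sig = [3:]
  P = {3,5,9}:  v_{3} + v_{5} + v_{9} = 0  ⇒ sig = [3:]
  P = {1,4,7}:  v_{1} + v_{4} + v_{7} = v_{6}  ⇒ sig = [3:1]
  P = {3,4,5}:  v_{3} + v_{4} + v_{5} = v_{1}  ⇒ sig = [3:1]
  P = {1,2,8}:  v_{1} + v_{2} + v_{8} = v_{3} + v_{5}  ⇒ sig = [3:1,1]
  P = {2,6,8}:  v_{2} + v_{6} + v_{8} = v_{1} + v_{7}  ⇒ sig = [3:1,1]
  P = {2,7,8}:  v_{2} + v_{7} + v_{8} = v_{3} + 2·v_{5}  ⇒ sig = [3:1,2]
  P = {3,4,7}:  v_{3} + v_{4} + v_{7} = 2·v_{1}  ⇒ sig = [3:2]

so the primitive-relation signature multiset is
{ [2:1] ×2,  [2:1,1],  [2:1,2] ×2,  [2:3],  [3:] ×2,  [3:1] ×2,  [3:1,1] ×2,  [3:1,2],  [3:2] }


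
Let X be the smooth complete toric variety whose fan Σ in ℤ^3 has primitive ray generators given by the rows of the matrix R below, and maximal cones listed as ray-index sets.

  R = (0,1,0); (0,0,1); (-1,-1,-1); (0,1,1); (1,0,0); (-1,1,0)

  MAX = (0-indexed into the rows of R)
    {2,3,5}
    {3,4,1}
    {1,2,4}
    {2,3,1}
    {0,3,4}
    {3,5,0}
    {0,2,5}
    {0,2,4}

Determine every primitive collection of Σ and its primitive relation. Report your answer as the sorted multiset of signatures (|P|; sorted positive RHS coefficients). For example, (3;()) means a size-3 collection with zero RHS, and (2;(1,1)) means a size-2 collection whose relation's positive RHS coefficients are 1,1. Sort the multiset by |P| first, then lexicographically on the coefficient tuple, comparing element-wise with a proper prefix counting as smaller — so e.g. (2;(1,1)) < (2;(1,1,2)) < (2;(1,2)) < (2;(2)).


Minimal non-faces — 5 found among 6 rays, 8 max cones:

  • {0,1}:  v_{0} + v_{1} = v_{3}  →  sig = (2;(1))
  • {4,5}:  v_{4} + v_{5} = v_{0}  →  sig = (2;(1))
  • {1,5}:  v_{1} + v_{5} = v_{2} + 2·v_{3}  →  sig = (2;(1,2))
  • {2,3,4}:  v_{2} + v_{3} + v_{4} = 0  →  sig = (3;())
  • {0,2,3}:  v_{0} + v_{2} + v_{3} = v_{5}  →  sig = (3;(1))

so the primitive-relation signature multiset is
    |P|=2: 3 collections, coeffs (1), (1), (1,2)
    |P|=3: 2 collections, coeffs (), (1)


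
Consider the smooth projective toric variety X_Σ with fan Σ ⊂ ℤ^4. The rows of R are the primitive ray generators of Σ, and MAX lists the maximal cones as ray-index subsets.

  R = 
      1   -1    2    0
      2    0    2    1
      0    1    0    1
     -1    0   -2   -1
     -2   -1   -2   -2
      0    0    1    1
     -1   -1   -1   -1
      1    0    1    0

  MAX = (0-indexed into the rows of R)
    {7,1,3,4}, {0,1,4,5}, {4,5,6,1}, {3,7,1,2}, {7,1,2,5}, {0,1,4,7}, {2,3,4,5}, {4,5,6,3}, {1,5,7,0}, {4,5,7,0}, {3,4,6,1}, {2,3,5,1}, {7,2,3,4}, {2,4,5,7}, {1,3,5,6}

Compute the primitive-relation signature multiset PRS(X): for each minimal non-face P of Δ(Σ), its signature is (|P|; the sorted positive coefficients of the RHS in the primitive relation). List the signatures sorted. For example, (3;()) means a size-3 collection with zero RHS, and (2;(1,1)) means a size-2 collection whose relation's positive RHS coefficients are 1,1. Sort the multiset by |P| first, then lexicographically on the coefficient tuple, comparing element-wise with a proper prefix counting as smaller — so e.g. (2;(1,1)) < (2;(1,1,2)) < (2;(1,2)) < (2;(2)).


9 collections generate NE(X_Σ); each relation:

  P = {0,2}:  v_{0} + v_{2} = v_{5} + v_{7}  ⟹  sig = (2;(1,1))
  P = {0,3}:  v_{0} + v_{3} = v_{1} + v_{4}  ⟹  sig = (2;(1,1))
  P = {2,6}:  v_{2} + v_{6} = v_{3} + v_{5}  ⟹  sig = (2;(1,1))
  P = {6,7}:  v_{6} + v_{7} = v_{1} + v_{4}  ⟹  sig = (2;(1,1))
  P = {0,6}:  v_{0} + v_{6} = 2·v_{1} + 2·v_{4} + v_{5}  ⟹  sig = (2;(1,2,2))
  P = {1,2,4}:  v_{1} + v_{2} + v_{4} = 0  ⟹  sig = (3;())
  P = {3,5,7}:  v_{3} + v_{5} + v_{7} = 0  ⟹  sig = (3;())
  P = {1,3,4,5}:  v_{1} + v_{3} + v_{4} + v_{5} = v_{6}  ⟹  sig = (4;(1))
  P = {1,4,5,7}:  v_{1} + v_{4} + v_{5} + v_{7} = v_{0}  ⟹  sig = (4;(1))

so the primitive-relation signature multiset is
    |P|=2: 5 collections, coeffs (1,1), (1,1), (1,1), (1,1), (1,2,2)
    |P|=3: 2 collections, coeffs (), ()
    |P|=4: 2 collections, coeffs (1), (1)


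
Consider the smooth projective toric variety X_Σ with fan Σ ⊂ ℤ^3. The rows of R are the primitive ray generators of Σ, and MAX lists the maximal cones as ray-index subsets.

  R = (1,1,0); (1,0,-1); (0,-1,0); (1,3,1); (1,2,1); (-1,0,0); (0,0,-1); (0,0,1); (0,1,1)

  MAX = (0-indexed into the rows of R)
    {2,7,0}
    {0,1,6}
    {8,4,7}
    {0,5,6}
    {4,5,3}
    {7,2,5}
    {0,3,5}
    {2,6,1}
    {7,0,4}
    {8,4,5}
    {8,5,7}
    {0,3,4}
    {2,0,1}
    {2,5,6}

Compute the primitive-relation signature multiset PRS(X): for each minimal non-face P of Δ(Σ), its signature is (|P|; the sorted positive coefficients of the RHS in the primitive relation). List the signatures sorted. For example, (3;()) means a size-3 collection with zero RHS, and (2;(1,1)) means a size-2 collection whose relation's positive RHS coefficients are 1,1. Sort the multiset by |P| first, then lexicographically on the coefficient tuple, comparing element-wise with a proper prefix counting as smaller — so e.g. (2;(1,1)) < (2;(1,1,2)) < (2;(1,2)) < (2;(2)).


Δ(Σ) — 9 vertices, 20 min non-faces:

  P={6,7}:  v_{6} + v_{7} = 0  so sig = (2;())
  P={0,8}:  v_{0} + v_{8} = v_{4}  so sig = (2;(1))
  P={1,5}:  v_{1} + v_{5} = v_{6}  so sig = (2;(1))
  P={1,8}:  v_{1} + v_{8} = v_{0}  so sig = (2;(1))
  P={2,3}:  v_{2} + v_{3} = v_{4}  so sig = (2;(1))
  P={2,8}:  v_{2} + v_{8} = v_{7}  so sig = (2;(1))
  P={1,7}:  v_{1} + v_{7} = v_{0} + v_{2}  so sig = (2;(1,1))
  P={2,4}:  v_{2} + v_{4} = v_{0} + v_{7}  so sig = (2;(1,1))
  P={3,7}:  v_{3} + v_{7} = v_{4} + v_{8}  so sig = (2;(1,1))
  P={6,8}:  v_{6} + v_{8} = v_{0} + v_{5}  so sig = (2;(1,1))
  P={3,8}:  v_{3} + v_{8} = 2·v_{4} + v_{5}  so sig = (2;(1,2))
  P={4,6}:  v_{4} + v_{6} = 2·v_{0} + v_{5}  so sig = (2;(1,2))
  P={1,3}:  v_{1} + v_{3} = 3·v_{0} + v_{5}  so sig = (2;(1,3))
  P={1,4}:  v_{1} + v_{4} = 2·v_{0}  so sig = (2;(2))
  P={3,6}:  v_{3} + v_{6} = 3·v_{0} + 2·v_{5}  so sig = (2;(2,3))
  P={0,2,5}:  v_{0} + v_{2} + v_{5} = 0  so sig = (3;())
  P={0,2,6}:  v_{0} + v_{2} + v_{6} = v_{1}  so sig = (3;(1))
  P={0,4,5}:  v_{0} + v_{4} + v_{5} = v_{3}  so sig = (3;(1))
  P={0,5,7}:  v_{0} + v_{5} + v_{7} = v_{8}  so sig = (3;(1))
  P={4,5,7}:  v_{4} + v_{5} + v_{7} = 2·v_{8}  so sig = (3;(2))

Hence PRS(X_Σ) =
[(2;()), (2;(1)), (2;(1)), (2;(1)), (2;(1)), (2;(1)), (2;(1,1)), (2;(1,1)), (2;(1,1)), (2;(1,1)), (2;(1,2)), (2;(1,2)), (2;(1,3)), (2;(2)), (2;(2,3)), (3;()), (3;(1)), (3;(1)), (3;(1)), (3;(2))]


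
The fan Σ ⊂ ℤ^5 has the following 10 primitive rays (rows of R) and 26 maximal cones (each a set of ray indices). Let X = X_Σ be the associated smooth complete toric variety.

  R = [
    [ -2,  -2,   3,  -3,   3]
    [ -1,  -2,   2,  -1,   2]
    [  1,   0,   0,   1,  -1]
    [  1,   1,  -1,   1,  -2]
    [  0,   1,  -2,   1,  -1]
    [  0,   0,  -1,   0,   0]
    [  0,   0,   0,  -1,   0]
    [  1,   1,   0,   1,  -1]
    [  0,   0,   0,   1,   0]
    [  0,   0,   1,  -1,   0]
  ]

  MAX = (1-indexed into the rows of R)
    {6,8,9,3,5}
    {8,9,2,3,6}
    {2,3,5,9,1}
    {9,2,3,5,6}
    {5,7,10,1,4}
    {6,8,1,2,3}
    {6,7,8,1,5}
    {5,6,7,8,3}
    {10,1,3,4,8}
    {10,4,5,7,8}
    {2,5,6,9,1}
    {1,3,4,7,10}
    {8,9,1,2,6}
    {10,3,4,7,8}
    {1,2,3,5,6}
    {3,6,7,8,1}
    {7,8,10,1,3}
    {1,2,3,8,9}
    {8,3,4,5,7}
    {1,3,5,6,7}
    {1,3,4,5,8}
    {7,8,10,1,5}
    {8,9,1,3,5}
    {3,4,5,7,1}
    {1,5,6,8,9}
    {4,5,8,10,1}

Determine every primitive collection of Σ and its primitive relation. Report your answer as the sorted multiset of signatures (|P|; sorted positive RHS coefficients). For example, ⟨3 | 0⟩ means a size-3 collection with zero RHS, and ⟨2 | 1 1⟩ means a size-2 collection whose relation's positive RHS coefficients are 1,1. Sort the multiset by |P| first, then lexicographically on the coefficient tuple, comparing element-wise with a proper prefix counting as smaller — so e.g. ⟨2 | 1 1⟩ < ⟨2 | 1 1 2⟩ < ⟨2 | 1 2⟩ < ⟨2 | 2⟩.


Δ(Σ) — 10 vertices, 14 min non-faces:

  • {7,9}:  v_{7} + v_{9} = 0 — sig = ⟨2 | 0⟩
  • {6,10}:  v_{6} + v_{10} = v_{7} — sig = ⟨2 | 1⟩
  • {2,10}:  v_{2} + v_{10} = v_{1} + v_{3} — sig = ⟨2 | 1 1⟩
  • {2,7}:  v_{2} + v_{7} = v_{1} + v_{3} + v_{6} — sig = ⟨2 | 1 1 1⟩
  • {4,6}:  v_{4} + v_{6} = v_{3} + v_{5} + v_{7} — sig = ⟨2 | 1 1 1⟩
  • {9,10}:  v_{9} + v_{10} = v_{1} + v_{3} + v_{5} + v_{8} — sig = ⟨2 | 1 1 1 1⟩
  • {2,4}:  v_{2} + v_{4} = v_{1} + 2·v_{3} + v_{5} — sig = ⟨2 | 1 1 2⟩
  • {4,9}:  v_{4} + v_{9} = v_{1} + 2·v_{3} + 2·v_{5} + v_{8} — sig = ⟨2 | 1 1 2 2⟩
  • {2,5,8}:  v_{2} + v_{5} + v_{8} = v_{9} — sig = ⟨3 | 1⟩
  • {3,5,10}:  v_{3} + v_{5} + v_{10} = v_{4} — sig = ⟨3 | 1⟩
  • {1,3,6,9}:  v_{1} + v_{3} + v_{6} + v_{9} = v_{2} — sig = ⟨4 | 1⟩
  • {1,4,7,8}:  v_{1} + v_{4} + v_{7} + v_{8} = 2·v_{10} — sig = ⟨4 | 2⟩
  • {1,3,5,6,8}:  v_{1} + v_{3} + v_{5} + v_{6} + v_{8} = 0 — sig = ⟨5 | 0⟩
  • {1,3,5,7,8}:  v_{1} + v_{3} + v_{5} + v_{7} + v_{8} = v_{10} — sig = ⟨5 | 1⟩

so the primitive-relation signature multiset is
    ⟨2 | 0⟩
    ⟨2 | 1⟩
    ⟨2 | 1 1⟩
    ⟨2 | 1 1 1⟩
    ⟨2 | 1 1 1⟩
    ⟨2 | 1 1 1 1⟩
    ⟨2 | 1 1 2⟩
    ⟨2 | 1 1 2 2⟩
    ⟨3 | 1⟩
    ⟨3 | 1⟩
    ⟨4 | 1⟩
    ⟨4 | 2⟩
    ⟨5 | 0⟩
    ⟨5 | 1⟩


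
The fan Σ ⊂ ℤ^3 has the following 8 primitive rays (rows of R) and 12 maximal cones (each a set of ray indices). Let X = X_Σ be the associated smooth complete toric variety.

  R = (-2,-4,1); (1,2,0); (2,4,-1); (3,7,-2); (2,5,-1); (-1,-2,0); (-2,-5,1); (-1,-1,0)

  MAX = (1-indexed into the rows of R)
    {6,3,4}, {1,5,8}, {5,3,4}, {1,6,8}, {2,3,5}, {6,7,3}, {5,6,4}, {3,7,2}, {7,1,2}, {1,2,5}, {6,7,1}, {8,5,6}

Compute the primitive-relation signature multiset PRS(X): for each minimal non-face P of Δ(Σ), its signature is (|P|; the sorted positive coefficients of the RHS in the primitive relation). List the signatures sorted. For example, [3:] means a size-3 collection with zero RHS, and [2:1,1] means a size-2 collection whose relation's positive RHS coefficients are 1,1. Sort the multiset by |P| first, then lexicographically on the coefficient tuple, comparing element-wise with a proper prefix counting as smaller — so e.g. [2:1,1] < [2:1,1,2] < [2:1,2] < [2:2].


12 collections generate NE(X_Σ); each relation:

  {1,3}:  v_{1} + v_{3} = 0  →  sig = [2:]
  {2,6}:  v_{2} + v_{6} = 0  →  sig = [2:]
  {5,7}:  v_{5} + v_{7} = 0  →  sig = [2:]
  {1,4}:  v_{1} + v_{4} = v_{5} + v_{6}  →  sig = [2:1,1]
  {2,4}:  v_{2} + v_{4} = v_{3} + v_{5}  →  sig = [2:1,1]
  {2,8}:  v_{2} + v_{8} = v_{1} + v_{5}  →  sig = [2:1,1]
  {3,8}:  v_{3} + v_{8} = v_{5} + v_{6}  →  sig = [2:1,1]
  {4,7}:  v_{4} + v_{7} = v_{3} + v_{6}  →  sig = [2:1,1]
  {7,8}:  v_{7} + v_{8} = v_{1} + v_{6}  →  sig = [2:1,1]
  {4,8}:  v_{4} + v_{8} = 2·v_{5} + 2·v_{6}  →  sig = [2:2,2]
  {1,5,6}:  v_{1} + v_{5} + v_{6} = v_{8}  →  sig = [3:1]
  {3,5,6}:  v_{3} + v_{5} + v_{6} = v_{4}  →  sig = [3:1]

so the primitive-relation signature multiset is
[[2:], [2:], [2:], [2:1,1], [2:1,1], [2:1,1], [2:1,1], [2:1,1], [2:1,1], [2:2,2], [3:1], [3:1]]


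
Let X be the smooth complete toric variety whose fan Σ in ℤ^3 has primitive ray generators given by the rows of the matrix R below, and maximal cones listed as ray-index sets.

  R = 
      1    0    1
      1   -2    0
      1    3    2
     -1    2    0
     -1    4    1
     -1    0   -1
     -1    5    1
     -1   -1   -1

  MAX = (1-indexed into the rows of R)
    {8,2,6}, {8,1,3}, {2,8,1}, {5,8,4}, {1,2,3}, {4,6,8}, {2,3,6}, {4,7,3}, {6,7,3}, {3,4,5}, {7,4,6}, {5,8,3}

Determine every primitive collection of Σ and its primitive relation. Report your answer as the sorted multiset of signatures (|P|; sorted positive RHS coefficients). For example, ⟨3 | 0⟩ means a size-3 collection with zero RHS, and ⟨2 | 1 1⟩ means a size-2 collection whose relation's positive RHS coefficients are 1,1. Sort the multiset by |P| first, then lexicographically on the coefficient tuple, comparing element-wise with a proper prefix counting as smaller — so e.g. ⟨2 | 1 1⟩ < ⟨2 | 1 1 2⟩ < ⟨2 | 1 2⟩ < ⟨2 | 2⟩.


Minimal non-faces — 14 found among 8 rays, 12 max cones:

  P={1,6}:  v_{1} + v_{6} = 0 — sig = ⟨2 | 0⟩
  P={2,4}:  v_{2} + v_{4} = 0 — sig = ⟨2 | 0⟩
  P={1,4}:  v_{1} + v_{4} = v_{3} + v_{8} — sig = ⟨2 | 1 1⟩
  P={1,7}:  v_{1} + v_{7} = v_{3} + v_{4} — sig = ⟨2 | 1 1⟩
  P={2,5}:  v_{2} + v_{5} = v_{3} + v_{8} — sig = ⟨2 | 1 1⟩
  P={2,7}:  v_{2} + v_{7} = v_{3} + v_{6} — sig = ⟨2 | 1 1⟩
  P={5,7}:  v_{5} + v_{7} = v_{3} + 3·v_{4} — sig = ⟨2 | 1 3⟩
  P={5,6}:  v_{5} + v_{6} = 2·v_{4} — sig = ⟨2 | 2⟩
  P={7,8}:  v_{7} + v_{8} = 2·v_{4} — sig = ⟨2 | 2⟩
  P={1,5}:  v_{1} + v_{5} = 2·v_{3} + 2·v_{8} — sig = ⟨2 | 2 2⟩
  P={2,3,8}:  v_{2} + v_{3} + v_{8} = v_{1} — sig = ⟨3 | 1⟩
  P={3,4,6}:  v_{3} + v_{4} + v_{6} = v_{7} — sig = ⟨3 | 1⟩
  P={3,4,8}:  v_{3} + v_{4} + v_{8} = v_{5} — sig = ⟨3 | 1⟩
  P={3,6,8}:  v_{3} + v_{6} + v_{8} = v_{4} — sig = ⟨3 | 1⟩

Signatures (|P|; sorted positive RHS coefficients), sorted:
    |P|=2: 10 collections, coeffs (), (), (1,1), (1,1), (1,1), (1,1), (1,3), (2), (2), (2,2)
    |P|=3: 4 collections, coeffs (1), (1), (1), (1)


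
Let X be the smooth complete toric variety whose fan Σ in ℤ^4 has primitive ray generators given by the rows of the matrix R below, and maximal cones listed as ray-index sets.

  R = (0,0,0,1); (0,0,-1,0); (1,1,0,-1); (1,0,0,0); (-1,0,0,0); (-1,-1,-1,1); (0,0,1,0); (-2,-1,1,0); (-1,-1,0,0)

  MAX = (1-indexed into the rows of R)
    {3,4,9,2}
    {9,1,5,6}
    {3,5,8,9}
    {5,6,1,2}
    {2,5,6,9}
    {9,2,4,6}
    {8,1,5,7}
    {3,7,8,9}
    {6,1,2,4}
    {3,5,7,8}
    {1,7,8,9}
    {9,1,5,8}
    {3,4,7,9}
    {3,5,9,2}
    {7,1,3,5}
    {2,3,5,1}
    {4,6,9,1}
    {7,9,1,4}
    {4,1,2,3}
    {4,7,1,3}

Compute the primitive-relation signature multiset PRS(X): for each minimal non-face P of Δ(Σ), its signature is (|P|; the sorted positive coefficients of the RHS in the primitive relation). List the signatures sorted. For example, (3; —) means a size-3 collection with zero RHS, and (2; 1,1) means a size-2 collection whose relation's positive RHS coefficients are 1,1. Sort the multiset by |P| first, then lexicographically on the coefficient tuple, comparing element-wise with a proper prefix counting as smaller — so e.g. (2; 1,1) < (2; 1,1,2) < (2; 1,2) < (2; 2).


Minimal non-faces — 11 found among 9 rays, 20 max cones:

  P = {2,7}:  v_{2} + v_{7} = 0  so sig = (2; —)
  P = {4,5}:  v_{4} + v_{5} = 0  so sig = (2; —)
  P = {3,6}:  v_{3} + v_{6} = v_{2}  so sig = (2; 1)
  P = {2,8}:  v_{2} + v_{8} = v_{5} + v_{9}  so sig = (2; 1,1)
  P = {4,8}:  v_{4} + v_{8} = v_{7} + v_{9}  so sig = (2; 1,1)
  P = {6,7}:  v_{6} + v_{7} = v_{1} + v_{9}  so sig = (2; 1,1)
  P = {6,8}:  v_{6} + v_{8} = v_{1} + v_{5} + 2·v_{9}  so sig = (2; 1,1,2)
  P = {1,3,9}:  v_{1} + v_{3} + v_{9} = 0  so sig = (3; —)
  P = {1,2,9}:  v_{1} + v_{2} + v_{9} = v_{6}  so sig = (3; 1)
  P = {5,7,9}:  v_{5} + v_{7} + v_{9} = v_{8}  so sig = (3; 1)
  P = {1,3,8}:  v_{1} + v_{3} + v_{8} = v_{5} + v_{7}  so sig = (3; 1,1)

Hence PRS(X_Σ) =
    |P|=2: 7 collections, coeffs (), (), (1), (1,1), (1,1), (1,1), (1,1,2)
    |P|=3: 4 collections, coeffs (), (1), (1), (1,1)


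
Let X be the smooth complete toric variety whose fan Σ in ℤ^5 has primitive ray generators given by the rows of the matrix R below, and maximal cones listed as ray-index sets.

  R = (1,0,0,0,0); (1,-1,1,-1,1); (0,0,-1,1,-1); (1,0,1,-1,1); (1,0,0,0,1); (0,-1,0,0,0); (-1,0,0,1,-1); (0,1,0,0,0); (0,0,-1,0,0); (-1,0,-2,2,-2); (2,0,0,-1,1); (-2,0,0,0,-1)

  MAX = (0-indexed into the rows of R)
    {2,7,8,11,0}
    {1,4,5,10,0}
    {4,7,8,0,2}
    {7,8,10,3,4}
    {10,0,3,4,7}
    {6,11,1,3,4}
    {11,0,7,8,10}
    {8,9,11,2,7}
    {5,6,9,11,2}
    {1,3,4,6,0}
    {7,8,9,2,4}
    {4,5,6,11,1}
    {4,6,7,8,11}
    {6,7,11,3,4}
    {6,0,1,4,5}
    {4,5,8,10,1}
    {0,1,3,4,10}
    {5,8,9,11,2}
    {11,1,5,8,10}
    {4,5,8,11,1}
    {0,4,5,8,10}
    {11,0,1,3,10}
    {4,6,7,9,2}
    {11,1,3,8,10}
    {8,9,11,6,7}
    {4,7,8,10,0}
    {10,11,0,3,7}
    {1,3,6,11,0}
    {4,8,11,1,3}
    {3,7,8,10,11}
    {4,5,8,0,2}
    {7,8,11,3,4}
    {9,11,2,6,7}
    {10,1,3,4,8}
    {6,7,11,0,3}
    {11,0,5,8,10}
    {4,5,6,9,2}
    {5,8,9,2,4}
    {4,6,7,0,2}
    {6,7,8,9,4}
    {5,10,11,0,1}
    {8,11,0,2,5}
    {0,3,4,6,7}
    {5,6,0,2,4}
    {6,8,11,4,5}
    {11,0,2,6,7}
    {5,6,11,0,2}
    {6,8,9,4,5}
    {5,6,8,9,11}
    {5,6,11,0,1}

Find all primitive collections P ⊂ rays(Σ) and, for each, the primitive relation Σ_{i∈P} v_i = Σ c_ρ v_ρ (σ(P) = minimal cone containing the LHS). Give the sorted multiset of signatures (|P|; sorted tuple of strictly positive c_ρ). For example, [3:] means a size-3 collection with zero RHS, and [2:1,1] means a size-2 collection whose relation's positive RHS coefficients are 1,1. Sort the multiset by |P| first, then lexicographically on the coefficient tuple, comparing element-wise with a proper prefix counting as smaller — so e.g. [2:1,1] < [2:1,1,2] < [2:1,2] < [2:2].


Primitive collections (21):

  • {5,7}:  v_{5} + v_{7} = 0  so sig = [2:]
  • {1,7}:  v_{1} + v_{7} = v_{3}  so sig = [2:1]
  • {2,3}:  v_{2} + v_{3} = v_{0}  so sig = [2:1]
  • {3,5}:  v_{3} + v_{5} = v_{1}  so sig = [2:1]
  • {3,9}:  v_{3} + v_{9} = v_{2}  so sig = [2:1]
  • {6,10}:  v_{6} + v_{10} = v_{0}  so sig = [2:1]
  • {1,2}:  v_{1} + v_{2} = v_{0} + v_{5}  so sig = [2:1,1]
  • {1,9}:  v_{1} + v_{9} = v_{2} + v_{5}  so sig = [2:1,1]
  • {9,10}:  v_{9} + v_{10} = v_{0} + v_{2} + v_{8}  so sig = [2:1,1,1]
  • {2,10}:  v_{2} + v_{10} = 2·v_{0} + v_{8}  so sig = [2:1,2]
  • {0,9}:  v_{0} + v_{9} = 2·v_{2}  so sig = [2:2]
  • {0,4,11}:  v_{0} + v_{4} + v_{11} = 0  so sig = [3:]
  • {3,6,8}:  v_{3} + v_{6} + v_{8} = 0  so sig = [3:]
  • {0,3,8}:  v_{0} + v_{3} + v_{8} = v_{10}  so sig = [3:1]
  • {0,6,8}:  v_{0} + v_{6} + v_{8} = v_{2}  so sig = [3:1]
  • {1,6,8}:  v_{1} + v_{6} + v_{8} = v_{5}  so sig = [3:1]
  • {2,6,8}:  v_{2} + v_{6} + v_{8} = v_{9}  so sig = [3:1]
  • {0,1,8}:  v_{0} + v_{1} + v_{8} = v_{5} + v_{10}  so sig = [3:1,1]
  • {2,4,11}:  v_{2} + v_{4} + v_{11} = v_{6} + v_{8}  so sig = [3:1,1]
  • {4,10,11}:  v_{4} + v_{10} + v_{11} = v_{3} + v_{8}  so sig = [3:1,1]
  • {4,9,11}:  v_{4} + v_{9} + v_{11} = 2·v_{6} + 2·v_{8}  so sig = [3:2,2]

Hence PRS(X_Σ) =
{ [2:],  [2:1] ×5,  [2:1,1] ×2,  [2:1,1,1],  [2:1,2],  [2:2],  [3:] ×2,  [3:1] ×4,  [3:1,1] ×3,  [3:2,2] }


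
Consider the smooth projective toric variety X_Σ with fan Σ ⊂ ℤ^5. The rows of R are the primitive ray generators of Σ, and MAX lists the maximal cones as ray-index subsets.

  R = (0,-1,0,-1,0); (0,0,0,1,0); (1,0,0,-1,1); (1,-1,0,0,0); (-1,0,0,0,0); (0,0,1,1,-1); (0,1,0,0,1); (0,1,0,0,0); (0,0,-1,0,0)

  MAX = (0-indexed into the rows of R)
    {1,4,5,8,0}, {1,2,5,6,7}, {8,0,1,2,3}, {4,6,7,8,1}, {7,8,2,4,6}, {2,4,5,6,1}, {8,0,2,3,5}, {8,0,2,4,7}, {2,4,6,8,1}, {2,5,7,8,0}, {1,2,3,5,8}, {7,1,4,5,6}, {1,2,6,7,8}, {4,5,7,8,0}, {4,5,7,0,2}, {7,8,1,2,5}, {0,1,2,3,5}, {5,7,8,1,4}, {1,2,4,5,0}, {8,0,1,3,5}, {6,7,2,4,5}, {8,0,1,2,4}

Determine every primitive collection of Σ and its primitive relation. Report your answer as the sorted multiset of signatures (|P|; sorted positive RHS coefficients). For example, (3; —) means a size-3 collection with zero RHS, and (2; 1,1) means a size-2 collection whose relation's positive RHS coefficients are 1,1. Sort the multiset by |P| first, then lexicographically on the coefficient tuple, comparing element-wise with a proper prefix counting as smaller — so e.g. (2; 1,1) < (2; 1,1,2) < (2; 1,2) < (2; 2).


The 9 primitive collections of Σ (r=9, n=5):

  • {0,6}:  v_{0} + v_{6} = v_{2} + v_{4}  ⇒ sig = (2; 1,1)
  • {3,4}:  v_{3} + v_{4} = v_{0} + v_{1}  ⇒ sig = (2; 1,1)
  • {3,6}:  v_{3} + v_{6} = v_{1} + v_{2}  ⇒ sig = (2; 1,1)
  • {3,7}:  v_{3} + v_{7} = v_{2} + v_{5} + v_{8}  ⇒ sig = (2; 1,1,1)
  • {0,1,7}:  v_{0} + v_{1} + v_{7} = 0  ⇒ sig = (3; —)
  • {5,6,8}:  v_{5} + v_{6} + v_{8} = v_{1} + v_{7}  ⇒ sig = (3; 1,1)
  • {2,4,5,8}:  v_{2} + v_{4} + v_{5} + v_{8} = 0  ⇒ sig = (4; —)
  • {1,2,4,7}:  v_{1} + v_{2} + v_{4} + v_{7} = v_{6}  ⇒ sig = (4; 1)
  • {0,1,2,5,8}:  v_{0} + v_{1} + v_{2} + v_{5} + v_{8} = v_{3}  ⇒ sig = (5; 1)

Sorted signature multiset PRS(X):
[(2; 1,1), (2; 1,1), (2; 1,1), (2; 1,1,1), (3; —), (3; 1,1), (4; —), (4; 1), (5; 1)]


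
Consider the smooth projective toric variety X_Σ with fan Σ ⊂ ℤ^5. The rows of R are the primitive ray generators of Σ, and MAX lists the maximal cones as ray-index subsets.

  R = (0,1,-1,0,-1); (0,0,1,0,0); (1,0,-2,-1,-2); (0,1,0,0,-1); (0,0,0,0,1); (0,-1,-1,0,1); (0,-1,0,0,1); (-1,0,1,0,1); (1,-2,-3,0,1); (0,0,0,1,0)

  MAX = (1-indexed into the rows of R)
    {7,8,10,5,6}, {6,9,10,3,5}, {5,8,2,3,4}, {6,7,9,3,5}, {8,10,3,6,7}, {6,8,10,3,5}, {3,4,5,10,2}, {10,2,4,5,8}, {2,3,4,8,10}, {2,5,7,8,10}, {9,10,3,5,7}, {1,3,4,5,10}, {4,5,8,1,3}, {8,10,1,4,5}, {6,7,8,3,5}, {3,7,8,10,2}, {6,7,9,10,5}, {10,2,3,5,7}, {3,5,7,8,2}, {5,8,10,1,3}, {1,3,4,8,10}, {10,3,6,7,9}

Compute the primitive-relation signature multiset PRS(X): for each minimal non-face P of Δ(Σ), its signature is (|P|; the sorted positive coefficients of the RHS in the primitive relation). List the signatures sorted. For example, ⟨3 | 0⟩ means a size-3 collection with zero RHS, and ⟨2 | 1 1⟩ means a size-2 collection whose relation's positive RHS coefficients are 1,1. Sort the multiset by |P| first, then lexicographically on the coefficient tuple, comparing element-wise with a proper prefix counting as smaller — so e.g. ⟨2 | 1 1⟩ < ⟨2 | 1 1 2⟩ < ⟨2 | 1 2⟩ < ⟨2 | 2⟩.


The 14 primitive collections of Σ (r=10, n=5):

  {4,7}:  v_{4} + v_{7} = 0 — sig = ⟨2 | 0⟩
  {1,2}:  v_{1} + v_{2} = v_{4} — sig = ⟨2 | 1⟩
  {2,6}:  v_{2} + v_{6} = v_{7} — sig = ⟨2 | 1⟩
  {1,7}:  v_{1} + v_{7} = v_{3} + v_{5} + v_{8} + v_{10} — sig = ⟨2 | 1 1 1 1⟩
  {4,6}:  v_{4} + v_{6} = v_{3} + v_{5} + v_{8} + v_{10} — sig = ⟨2 | 1 1 1 1⟩
  {4,9}:  v_{4} + v_{9} = v_{3} + v_{5} + v_{6} + v_{10} — sig = ⟨2 | 1 1 1 1⟩
  {2,9}:  v_{2} + v_{9} = v_{3} + v_{5} + 2·v_{7} + v_{10} — sig = ⟨2 | 1 1 1 2⟩
  {1,9}:  v_{1} + v_{9} = 2·v_{3} + 2·v_{5} + v_{6} + v_{8} + 2·v_{10} — sig = ⟨2 | 1 1 2 2 2⟩
  {8,9}:  v_{8} + v_{9} = 2·v_{6} — sig = ⟨2 | 2⟩
  {1,6}:  v_{1} + v_{6} = 2·v_{3} + 2·v_{5} + 2·v_{8} + 2·v_{10} — sig = ⟨2 | 2 2 2 2⟩
  {2,3,5,8,10}:  v_{2} + v_{3} + v_{5} + v_{8} + v_{10} = 0 — sig = ⟨5 | 0⟩
  {3,4,5,8,10}:  v_{3} + v_{4} + v_{5} + v_{8} + v_{10} = v_{1} — sig = ⟨5 | 1⟩
  {3,5,6,7,10}:  v_{3} + v_{5} + v_{6} + v_{7} + v_{10} = v_{9} — sig = ⟨5 | 1⟩
  {3,5,7,8,10}:  v_{3} + v_{5} + v_{7} + v_{8} + v_{10} = v_{6} — sig = ⟨5 | 1⟩

Signatures (|P|; sorted positive RHS coefficients), sorted:
    ⟨2 | 0⟩
    ⟨2 | 1⟩
    ⟨2 | 1⟩
    ⟨2 | 1 1 1 1⟩
    ⟨2 | 1 1 1 1⟩
    ⟨2 | 1 1 1 1⟩
    ⟨2 | 1 1 1 2⟩
    ⟨2 | 1 1 2 2 2⟩
    ⟨2 | 2⟩
    ⟨2 | 2 2 2 2⟩
    ⟨5 | 0⟩
    ⟨5 | 1⟩
    ⟨5 | 1⟩
    ⟨5 | 1⟩


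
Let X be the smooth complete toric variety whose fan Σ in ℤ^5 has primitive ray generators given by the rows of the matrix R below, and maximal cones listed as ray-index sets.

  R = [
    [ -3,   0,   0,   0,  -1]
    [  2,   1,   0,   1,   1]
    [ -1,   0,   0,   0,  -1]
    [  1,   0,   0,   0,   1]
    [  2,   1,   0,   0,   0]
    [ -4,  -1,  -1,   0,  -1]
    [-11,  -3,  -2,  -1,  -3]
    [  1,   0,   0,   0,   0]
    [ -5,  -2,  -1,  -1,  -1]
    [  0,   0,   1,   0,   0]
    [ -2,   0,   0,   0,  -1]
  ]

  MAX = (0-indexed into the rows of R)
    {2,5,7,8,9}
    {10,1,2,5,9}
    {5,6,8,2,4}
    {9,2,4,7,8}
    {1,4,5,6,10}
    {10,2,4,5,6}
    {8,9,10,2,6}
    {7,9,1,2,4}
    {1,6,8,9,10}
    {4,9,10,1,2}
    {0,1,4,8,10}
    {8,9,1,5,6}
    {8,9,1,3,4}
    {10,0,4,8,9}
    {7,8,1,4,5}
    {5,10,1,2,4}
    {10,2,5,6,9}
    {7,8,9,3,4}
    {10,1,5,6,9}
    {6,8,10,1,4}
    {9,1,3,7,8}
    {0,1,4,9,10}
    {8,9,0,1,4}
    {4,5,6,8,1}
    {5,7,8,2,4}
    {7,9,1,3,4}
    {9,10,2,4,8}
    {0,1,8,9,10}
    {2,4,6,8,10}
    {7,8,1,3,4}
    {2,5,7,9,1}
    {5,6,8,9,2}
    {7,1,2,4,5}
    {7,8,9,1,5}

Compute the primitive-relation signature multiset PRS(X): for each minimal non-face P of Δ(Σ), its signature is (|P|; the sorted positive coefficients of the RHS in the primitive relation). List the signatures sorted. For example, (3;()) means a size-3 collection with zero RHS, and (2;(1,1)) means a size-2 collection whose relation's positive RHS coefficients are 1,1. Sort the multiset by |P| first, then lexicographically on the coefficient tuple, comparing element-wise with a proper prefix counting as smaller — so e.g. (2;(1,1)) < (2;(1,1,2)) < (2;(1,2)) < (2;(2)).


The 18 primitive collections of Σ (r=11, n=5):

  P = {2,3}:  v_{2} + v_{3} = 0 — sig = (2;())
  P = {0,7}:  v_{0} + v_{7} = v_{10} — sig = (2;(1))
  P = {7,10}:  v_{7} + v_{10} = v_{2} — sig = (2;(1))
  P = {3,5}:  v_{3} + v_{5} = v_{1} + v_{8} — sig = (2;(1,1))
  P = {6,7}:  v_{6} + v_{7} = v_{2} + v_{5} + v_{8} — sig = (2;(1,1,1))
  P = {3,10}:  v_{3} + v_{10} = v_{1} + v_{4} + v_{8} + v_{9} — sig = (2;(1,1,1,1))
  P = {0,5}:  v_{0} + v_{5} = v_{1} + v_{8} + 2·v_{10} — sig = (2;(1,1,2))
  P = {3,6}:  v_{3} + v_{6} = v_{1} + 2·v_{8} + v_{10} — sig = (2;(1,1,2))
  P = {0,6}:  v_{0} + v_{6} = v_{1} + 2·v_{8} + 3·v_{10} — sig = (2;(1,2,3))
  P = {0,2}:  v_{0} + v_{2} = 2·v_{10} — sig = (2;(2))
  P = {0,3}:  v_{0} + v_{3} = 2·v_{1} + 2·v_{4} + 2·v_{8} + 2·v_{9} — sig = (2;(2,2,2,2))
  P = {1,2,8}:  v_{1} + v_{2} + v_{8} = v_{5} — sig = (3;(1))
  P = {4,5,9}:  v_{4} + v_{5} + v_{9} = v_{10} — sig = (3;(1))
  P = {5,8,10}:  v_{5} + v_{8} + v_{10} = v_{6} — sig = (3;(1))
  P = {1,2,6}:  v_{1} + v_{2} + v_{6} = 2·v_{5} + v_{10} — sig = (3;(1,2))
  P = {4,6,9}:  v_{4} + v_{6} + v_{9} = v_{8} + 2·v_{10} — sig = (3;(1,2))
  P = {1,4,7,8,9}:  v_{1} + v_{4} + v_{7} + v_{8} + v_{9} = 0 — sig = (5;())
  P = {1,4,8,9,10}:  v_{1} + v_{4} + v_{8} + v_{9} + v_{10} = v_{0} — sig = (5;(1))

Hence PRS(X_Σ) =
    |P|=2: 11 collections, coeffs (), (1), (1), (1,1), (1,1,1), (1,1,1,1), (1,1,2), (1,1,2), (1,2,3), (2), (2,2,2,2)
    |P|=3: 5 collections, coeffs (1), (1), (1), (1,2), (1,2)
    |P|=5: 2 collections, coeffs (), (1)


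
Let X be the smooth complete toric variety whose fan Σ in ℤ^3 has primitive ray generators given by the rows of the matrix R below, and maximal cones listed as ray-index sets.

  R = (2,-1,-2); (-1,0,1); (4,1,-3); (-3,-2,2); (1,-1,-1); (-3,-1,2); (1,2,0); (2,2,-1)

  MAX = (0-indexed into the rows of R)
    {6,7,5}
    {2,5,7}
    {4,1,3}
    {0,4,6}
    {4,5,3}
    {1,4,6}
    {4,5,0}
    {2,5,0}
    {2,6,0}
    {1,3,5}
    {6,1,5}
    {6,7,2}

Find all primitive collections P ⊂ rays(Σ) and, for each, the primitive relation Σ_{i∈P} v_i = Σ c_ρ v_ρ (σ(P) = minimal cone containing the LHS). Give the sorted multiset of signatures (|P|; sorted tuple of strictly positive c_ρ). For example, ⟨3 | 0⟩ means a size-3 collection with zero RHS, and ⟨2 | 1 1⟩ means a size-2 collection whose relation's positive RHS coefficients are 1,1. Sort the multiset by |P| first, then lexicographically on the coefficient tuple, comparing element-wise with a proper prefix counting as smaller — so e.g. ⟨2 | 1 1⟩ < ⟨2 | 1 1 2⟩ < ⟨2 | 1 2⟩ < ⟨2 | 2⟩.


Minimal non-faces — 14 found among 8 rays, 12 max cones:

  P={0,1}:  v_{0} + v_{1} = v_{4}  ⇒ sig = ⟨2 | 1⟩
  P={0,7}:  v_{0} + v_{7} = v_{2}  ⇒ sig = ⟨2 | 1⟩
  P={1,7}:  v_{1} + v_{7} = v_{6}  ⇒ sig = ⟨2 | 1⟩
  P={2,3}:  v_{2} + v_{3} = v_{4}  ⇒ sig = ⟨2 | 1⟩
  P={3,7}:  v_{3} + v_{7} = v_{1}  ⇒ sig = ⟨2 | 1⟩
  P={1,2}:  v_{1} + v_{2} = v_{0} + v_{6}  ⇒ sig = ⟨2 | 1 1⟩
  P={4,7}:  v_{4} + v_{7} = v_{0} + v_{6}  ⇒ sig = ⟨2 | 1 1⟩
  P={0,3}:  v_{0} + v_{3} = 2·v_{4} + v_{5}  ⇒ sig = ⟨2 | 1 2⟩
  P={2,4}:  v_{2} + v_{4} = 2·v_{0} + v_{6}  ⇒ sig = ⟨2 | 1 2⟩
  P={3,6}:  v_{3} + v_{6} = 2·v_{1}  ⇒ sig = ⟨2 | 2⟩
  P={0,5,6}:  v_{0} + v_{5} + v_{6} = 0  ⇒ sig = ⟨3 | 0⟩
  P={1,4,5}:  v_{1} + v_{4} + v_{5} = v_{3}  ⇒ sig = ⟨3 | 1⟩
  P={2,5,6}:  v_{2} + v_{5} + v_{6} = v_{7}  ⇒ sig = ⟨3 | 1⟩
  P={4,5,6}:  v_{4} + v_{5} + v_{6} = v_{1}  ⇒ sig = ⟨3 | 1⟩

Hence PRS(X_Σ) =
    |P|=2: 10 collections, coeffs (1), (1), (1), (1), (1), (1,1), (1,1), (1,2), (1,2), (2)
    |P|=3: 4 collections, coeffs (), (1), (1), (1)


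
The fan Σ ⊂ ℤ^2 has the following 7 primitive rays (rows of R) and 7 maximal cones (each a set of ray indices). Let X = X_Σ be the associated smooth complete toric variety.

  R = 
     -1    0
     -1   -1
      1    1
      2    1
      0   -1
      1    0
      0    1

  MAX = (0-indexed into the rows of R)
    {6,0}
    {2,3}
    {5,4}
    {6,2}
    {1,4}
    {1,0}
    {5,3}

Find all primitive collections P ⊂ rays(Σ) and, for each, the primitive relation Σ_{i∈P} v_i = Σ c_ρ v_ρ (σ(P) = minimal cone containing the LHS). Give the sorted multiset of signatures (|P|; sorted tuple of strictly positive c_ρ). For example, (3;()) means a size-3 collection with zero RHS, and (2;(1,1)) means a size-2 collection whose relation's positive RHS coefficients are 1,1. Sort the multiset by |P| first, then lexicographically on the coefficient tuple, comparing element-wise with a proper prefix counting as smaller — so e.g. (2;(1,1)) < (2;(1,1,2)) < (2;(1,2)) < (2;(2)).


14 collections generate NE(X_Σ); each relation:

  • {0,5}:  v_{0} + v_{5} = 0 — sig = (2;())
  • {1,2}:  v_{1} + v_{2} = 0 — sig = (2;())
  • {4,6}:  v_{4} + v_{6} = 0 — sig = (2;())
  • {0,2}:  v_{0} + v_{2} = v_{6} — sig = (2;(1))
  • {0,3}:  v_{0} + v_{3} = v_{2} — sig = (2;(1))
  • {0,4}:  v_{0} + v_{4} = v_{1} — sig = (2;(1))
  • {1,3}:  v_{1} + v_{3} = v_{5} — sig = (2;(1))
  • {1,5}:  v_{1} + v_{5} = v_{4} — sig = (2;(1))
  • {1,6}:  v_{1} + v_{6} = v_{0} — sig = (2;(1))
  • {2,4}:  v_{2} + v_{4} = v_{5} — sig = (2;(1))
  • {2,5}:  v_{2} + v_{5} = v_{3} — sig = (2;(1))
  • {5,6}:  v_{5} + v_{6} = v_{2} — sig = (2;(1))
  • {3,4}:  v_{3} + v_{4} = 2·v_{5} — sig = (2;(2))
  • {3,6}:  v_{3} + v_{6} = 2·v_{2} — sig = (2;(2))

so the primitive-relation signature multiset is
    (2;())
    (2;())
    (2;())
    (2;(1))
    (2;(1))
    (2;(1))
    (2;(1))
    (2;(1))
    (2;(1))
    (2;(1))
    (2;(1))
    (2;(1))
    (2;(2))
    (2;(2))


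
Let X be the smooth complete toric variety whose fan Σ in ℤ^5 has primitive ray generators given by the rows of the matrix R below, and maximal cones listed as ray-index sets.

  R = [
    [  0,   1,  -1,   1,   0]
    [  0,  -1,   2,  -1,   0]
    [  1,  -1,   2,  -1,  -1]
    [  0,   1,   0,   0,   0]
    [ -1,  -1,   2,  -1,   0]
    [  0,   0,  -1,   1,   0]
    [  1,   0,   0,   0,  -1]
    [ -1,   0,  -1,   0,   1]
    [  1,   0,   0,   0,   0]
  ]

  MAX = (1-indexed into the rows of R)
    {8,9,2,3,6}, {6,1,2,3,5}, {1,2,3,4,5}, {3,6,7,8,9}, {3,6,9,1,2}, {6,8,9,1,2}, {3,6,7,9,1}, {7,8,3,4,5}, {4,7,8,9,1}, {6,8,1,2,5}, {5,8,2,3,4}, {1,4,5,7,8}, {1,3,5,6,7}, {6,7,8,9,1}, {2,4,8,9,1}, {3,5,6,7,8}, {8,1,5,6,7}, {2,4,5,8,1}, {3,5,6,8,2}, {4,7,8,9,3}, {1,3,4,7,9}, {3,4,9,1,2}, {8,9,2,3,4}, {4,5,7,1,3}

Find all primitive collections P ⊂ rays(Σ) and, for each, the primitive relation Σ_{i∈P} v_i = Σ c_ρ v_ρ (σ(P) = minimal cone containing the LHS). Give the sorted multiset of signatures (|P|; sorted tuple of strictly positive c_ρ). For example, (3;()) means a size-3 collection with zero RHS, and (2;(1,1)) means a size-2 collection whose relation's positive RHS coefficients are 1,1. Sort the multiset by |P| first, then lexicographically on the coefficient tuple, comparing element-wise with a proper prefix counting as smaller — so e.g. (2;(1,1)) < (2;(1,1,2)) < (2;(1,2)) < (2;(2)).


4 collections generate NE(X_Σ); each relation:

  • {2,7}:  v_{2} + v_{7} = v_{3}  ⇒ sig = (2;(1))
  • {4,6}:  v_{4} + v_{6} = v_{1}  ⇒ sig = (2;(1))
  • {5,9}:  v_{5} + v_{9} = v_{2}  ⇒ sig = (2;(1))
  • {1,3,8}:  v_{1} + v_{3} + v_{8} = 0  ⇒ sig = (3;())

Sorted signature multiset PRS(X):
{ (2;(1)) ×3,  (3;()) }


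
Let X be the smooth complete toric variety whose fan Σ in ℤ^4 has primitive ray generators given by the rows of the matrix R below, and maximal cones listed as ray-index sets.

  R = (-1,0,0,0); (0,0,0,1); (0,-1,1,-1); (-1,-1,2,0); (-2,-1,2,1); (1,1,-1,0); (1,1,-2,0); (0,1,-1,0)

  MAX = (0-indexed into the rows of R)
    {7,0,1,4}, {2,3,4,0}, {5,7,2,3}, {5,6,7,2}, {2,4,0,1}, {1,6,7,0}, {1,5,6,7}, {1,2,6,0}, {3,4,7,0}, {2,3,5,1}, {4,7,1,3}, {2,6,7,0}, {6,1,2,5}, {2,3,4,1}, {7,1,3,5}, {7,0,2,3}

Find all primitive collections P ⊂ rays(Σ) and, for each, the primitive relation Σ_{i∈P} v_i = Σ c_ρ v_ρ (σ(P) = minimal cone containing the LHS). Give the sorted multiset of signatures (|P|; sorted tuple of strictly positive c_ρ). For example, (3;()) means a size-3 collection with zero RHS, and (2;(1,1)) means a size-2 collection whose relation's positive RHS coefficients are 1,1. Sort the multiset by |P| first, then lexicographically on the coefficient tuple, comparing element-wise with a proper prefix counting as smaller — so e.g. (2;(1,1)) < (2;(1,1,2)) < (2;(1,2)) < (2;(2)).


Σ has 7 primitive collections:

  • {3,6}:  v_{3} + v_{6} = 0  ⟹  sig = (2;())
  • {0,5}:  v_{0} + v_{5} = v_{7}  ⟹  sig = (2;(1))
  • {4,6}:  v_{4} + v_{6} = v_{0} + v_{1}  ⟹  sig = (2;(1,1))
  • {4,5}:  v_{4} + v_{5} = v_{1} + v_{3} + v_{7}  ⟹  sig = (2;(1,1,1))
  • {1,2,7}:  v_{1} + v_{2} + v_{7} = 0  ⟹  sig = (3;())
  • {0,1,3}:  v_{0} + v_{1} + v_{3} = v_{4}  ⟹  sig = (3;(1))
  • {2,4,7}:  v_{2} + v_{4} + v_{7} = v_{0} + v_{3}  ⟹  sig = (3;(1,1))

Signatures (|P|; sorted positive RHS coefficients), sorted:
{ (2;()),  (2;(1)),  (2;(1,1)),  (2;(1,1,1)),  (3;()),  (3;(1)),  (3;(1,1)) }


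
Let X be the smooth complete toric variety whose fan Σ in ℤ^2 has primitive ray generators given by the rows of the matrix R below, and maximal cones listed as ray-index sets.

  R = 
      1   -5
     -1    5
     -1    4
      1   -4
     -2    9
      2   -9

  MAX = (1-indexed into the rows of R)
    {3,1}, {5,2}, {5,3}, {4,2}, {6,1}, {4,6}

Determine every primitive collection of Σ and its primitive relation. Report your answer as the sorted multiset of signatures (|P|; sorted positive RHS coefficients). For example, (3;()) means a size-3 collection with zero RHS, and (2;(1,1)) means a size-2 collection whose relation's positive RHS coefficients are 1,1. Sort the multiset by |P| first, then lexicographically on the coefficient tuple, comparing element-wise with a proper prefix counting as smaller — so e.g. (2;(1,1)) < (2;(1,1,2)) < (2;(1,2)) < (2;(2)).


The 9 primitive collections of Σ (r=6, n=2):

  • {1,2}:  v_{1} + v_{2} = 0  ⇒ sig = (2;())
  • {3,4}:  v_{3} + v_{4} = 0  ⇒ sig = (2;())
  • {5,6}:  v_{5} + v_{6} = 0  ⇒ sig = (2;())
  • {1,4}:  v_{1} + v_{4} = v_{6}  ⇒ sig = (2;(1))
  • {1,5}:  v_{1} + v_{5} = v_{3}  ⇒ sig = (2;(1))
  • {2,3}:  v_{2} + v_{3} = v_{5}  ⇒ sig = (2;(1))
  • {2,6}:  v_{2} + v_{6} = v_{4}  ⇒ sig = (2;(1))
  • {3,6}:  v_{3} + v_{6} = v_{1}  ⇒ sig = (2;(1))
  • {4,5}:  v_{4} + v_{5} = v_{2}  ⇒ sig = (2;(1))

Sorted signature multiset PRS(X):
[(2;()), (2;()), (2;()), (2;(1)), (2;(1)), (2;(1)), (2;(1)), (2;(1)), (2;(1))]
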